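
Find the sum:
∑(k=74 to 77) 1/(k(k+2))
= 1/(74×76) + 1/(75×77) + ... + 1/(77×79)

Partial fractions: 1/(k(k+2)) = (1/2)[1/k - 1/(k+2)]
Telescoping leaves the first two and last two terms:
= (1/2)[1/74 + 1/75 - 1/78 - 1/79]
= 3899/5699850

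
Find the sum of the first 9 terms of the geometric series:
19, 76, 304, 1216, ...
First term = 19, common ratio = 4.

Sₙ = a(1 - rⁿ) / (1 - r)
S_9 = 19(1 - 4^9) / (1 - 4)
S_9 = 19(1 - 262144) / (-3)
S_9 = 1660239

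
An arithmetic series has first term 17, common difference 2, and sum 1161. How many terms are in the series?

Using S = n/2 × [2a + (n-1)d]
1161 = n/2 × [2(17) + (n-1)(2)]
1161 = n/2 × [34 + 2n - 2]
2322 = n × [32 + 2n]
2n² + (32)n - 2322 = 0
Discriminant: Δ = (32)² - 4(2)(-2322) = 1024 + 18576 = 19600
√Δ = 140
n = [-(32) + √Δ] / (2·2) = (-32 + 140) / 4 = 108 / 4 = 27
(The negative root is discarded since n must be a positive integer.)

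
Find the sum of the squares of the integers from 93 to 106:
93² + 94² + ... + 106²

Use ∑_{k=1}^{n} k² = n(n+1)(2n+1)/6, then subtract the first 92 terms.
∑_{k=1}^{106} k² = 106×107×213/6 = 402641
∑_{k=1}^{92} k² = 92×93×185/6 = 263810
∑_{k=93}^{106} k² = 402641 - 263810 = 138831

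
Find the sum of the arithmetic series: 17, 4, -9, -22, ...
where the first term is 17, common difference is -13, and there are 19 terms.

Sₙ = n/2 × (first + last)
Last term = a + (n-1)d = 17 + (19-1)×(-13) = -217
S_19 = 19/2 × (17 + (-217))
S_19 = 19/2 × (-200) = -1900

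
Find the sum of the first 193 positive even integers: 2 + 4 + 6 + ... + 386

Sum of first n even numbers = n(n+1)
= 193×194
= 37442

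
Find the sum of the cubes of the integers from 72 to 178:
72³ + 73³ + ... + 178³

Use ∑_{k=1}^{n} k³ = [n(n+1)/2]², then subtract the first 71 terms.
∑_{k=1}^{178} k³ = [178×179/2]² = 15931² = 253796761
∑_{k=1}^{71} k³ = [71×72/2]² = 2556² = 6533136
∑_{k=72}^{178} k³ = 253796761 - 6533136 = 247263625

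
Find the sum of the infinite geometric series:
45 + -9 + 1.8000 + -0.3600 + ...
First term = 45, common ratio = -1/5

For |r| < 1, S = a / (1 - r)
S = 45 / (1 - (-1/5))
S = 45 / (6/5)
S = 75/2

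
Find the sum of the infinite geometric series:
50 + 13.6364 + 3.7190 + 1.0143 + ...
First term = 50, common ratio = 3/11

For |r| < 1, S = a / (1 - r)
S = 50 / (1 - (3/11))
S = 50 / (8/11)
S = 275/4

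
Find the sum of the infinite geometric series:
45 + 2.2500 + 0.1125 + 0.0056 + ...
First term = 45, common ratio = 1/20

For |r| < 1, S = a / (1 - r)
S = 45 / (1 - (1/20))
S = 45 / (19/20)
S = 900/19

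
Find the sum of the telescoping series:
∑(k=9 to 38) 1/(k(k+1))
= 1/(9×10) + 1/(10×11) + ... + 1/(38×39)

Partial fractions: 1/(k(k+1)) = 1/k - 1/(k+1)
The series telescopes:
= (1/9 - 1/10) + (1/10 - 1/11) + ... + (1/38 - 1/39)
= 1/9 - 1/39
= 10/117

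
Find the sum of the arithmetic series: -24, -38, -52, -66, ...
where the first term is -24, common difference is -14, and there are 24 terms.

Sₙ = n/2 × (first + last)
Last term = a + (n-1)d = -24 + (24-1)×(-14) = -346
S_24 = 24/2 × (-24 + (-346))
S_24 = 24/2 × (-370) = -4440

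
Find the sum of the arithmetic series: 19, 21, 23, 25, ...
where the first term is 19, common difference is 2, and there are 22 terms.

Sₙ = n/2 × (first + last)
Last term = a + (n-1)d = 19 + (22-1)×2 = 61
S_22 = 22/2 × (19 + 61)
S_22 = 22/2 × 80 = 880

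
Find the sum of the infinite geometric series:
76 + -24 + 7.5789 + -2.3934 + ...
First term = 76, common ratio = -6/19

For |r| < 1, S = a / (1 - r)
S = 76 / (1 - (-6/19))
S = 76 / (25/19)
S = 1444/25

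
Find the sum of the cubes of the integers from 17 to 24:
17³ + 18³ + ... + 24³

Use ∑_{k=1}^{n} k³ = [n(n+1)/2]², then subtract the first 16 terms.
∑_{k=1}^{24} k³ = [24×25/2]² = 300² = 90000
∑_{k=1}^{16} k³ = [16×17/2]² = 136² = 18496
∑_{k=17}^{24} k³ = 90000 - 18496 = 71504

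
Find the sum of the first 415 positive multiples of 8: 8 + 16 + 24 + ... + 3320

Factor out 8: = 8(1 + 2 + ... + 415) = 8 × n(n+1)/2
= 8 × 415×416/2
= 8 × 86320
= 690560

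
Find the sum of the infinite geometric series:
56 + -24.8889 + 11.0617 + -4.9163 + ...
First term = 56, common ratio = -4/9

For |r| < 1, S = a / (1 - r)
S = 56 / (1 - (-4/9))
S = 56 / (13/9)
S = 504/13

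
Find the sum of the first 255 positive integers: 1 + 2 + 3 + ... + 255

Formula: ∑k = n(n+1)/2
= 255×256/2
= 65280/2
= 32640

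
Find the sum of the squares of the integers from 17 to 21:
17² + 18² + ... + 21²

Use ∑_{k=1}^{n} k² = n(n+1)(2n+1)/6, then subtract the first 16 terms.
∑_{k=1}^{21} k² = 21×22×43/6 = 3311
∑_{k=1}^{16} k² = 16×17×33/6 = 1496
∑_{k=17}^{21} k² = 3311 - 1496 = 1815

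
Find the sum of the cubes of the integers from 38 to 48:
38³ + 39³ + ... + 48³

Use ∑_{k=1}^{n} k³ = [n(n+1)/2]², then subtract the first 37 terms.
∑_{k=1}^{48} k³ = [48×49/2]² = 1176² = 1382976
∑_{k=1}^{37} k³ = [37×38/2]² = 703² = 494209
∑_{k=38}^{48} k³ = 1382976 - 494209 = 888767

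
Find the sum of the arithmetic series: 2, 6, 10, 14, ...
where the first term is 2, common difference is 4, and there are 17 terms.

Sₙ = n/2 × (first + last)
Last term = a + (n-1)d = 2 + (17-1)×4 = 66
S_17 = 17/2 × (2 + 66)
S_17 = 17/2 × 68 = 578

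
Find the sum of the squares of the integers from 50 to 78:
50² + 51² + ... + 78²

Use ∑_{k=1}^{n} k² = n(n+1)(2n+1)/6, then subtract the first 49 terms.
∑_{k=1}^{78} k² = 78×79×157/6 = 161239
∑_{k=1}^{49} k² = 49×50×99/6 = 40425
∑_{k=50}^{78} k² = 161239 - 40425 = 120814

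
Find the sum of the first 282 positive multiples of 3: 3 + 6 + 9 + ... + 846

Factor out 3: = 3(1 + 2 + ... + 282) = 3 × n(n+1)/2
= 3 × 282×283/2
= 3 × 39903
= 119709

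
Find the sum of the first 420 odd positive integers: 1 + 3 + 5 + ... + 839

Sum of first n odd numbers = n²
= 420²
= 176400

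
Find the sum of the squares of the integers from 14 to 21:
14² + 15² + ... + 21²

Use ∑_{k=1}^{n} k² = n(n+1)(2n+1)/6, then subtract the first 13 terms.
∑_{k=1}^{21} k² = 21×22×43/6 = 3311
∑_{k=1}^{13} k² = 13×14×27/6 = 819
∑_{k=14}^{21} k² = 3311 - 819 = 2492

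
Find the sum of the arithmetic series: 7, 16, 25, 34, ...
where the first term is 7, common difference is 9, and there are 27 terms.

Sₙ = n/2 × (first + last)
Last term = a + (n-1)d = 7 + (27-1)×9 = 241
S_27 = 27/2 × (7 + 241)
S_27 = 27/2 × 248 = 3348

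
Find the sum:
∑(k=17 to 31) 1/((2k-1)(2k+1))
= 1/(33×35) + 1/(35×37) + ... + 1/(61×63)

Partial fractions: 1/((2k-1)(2k+1)) = (1/2)[1/(2k-1) - 1/(2k+1)]
The series telescopes:
= (1/2)[1/33 - 1/63]
= 5/693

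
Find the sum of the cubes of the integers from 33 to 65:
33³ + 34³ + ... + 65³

Use ∑_{k=1}^{n} k³ = [n(n+1)/2]², then subtract the first 32 terms.
∑_{k=1}^{65} k³ = [65×66/2]² = 2145² = 4601025
∑_{k=1}^{32} k³ = [32×33/2]² = 528² = 278784
∑_{k=33}^{65} k³ = 4601025 - 278784 = 4322241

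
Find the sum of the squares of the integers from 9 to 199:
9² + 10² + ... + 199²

Use ∑_{k=1}^{n} k² = n(n+1)(2n+1)/6, then subtract the first 8 terms.
∑_{k=1}^{199} k² = 199×200×399/6 = 2646700
∑_{k=1}^{8} k² = 8×9×17/6 = 204
∑_{k=9}^{199} k² = 2646700 - 204 = 2646496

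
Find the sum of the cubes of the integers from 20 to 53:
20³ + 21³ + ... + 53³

Use ∑_{k=1}^{n} k³ = [n(n+1)/2]², then subtract the first 19 terms.
∑_{k=1}^{53} k³ = [53×54/2]² = 1431² = 2047761
∑_{k=1}^{19} k³ = [19×20/2]² = 190² = 36100
∑_{k=20}^{53} k³ = 2047761 - 36100 = 2011661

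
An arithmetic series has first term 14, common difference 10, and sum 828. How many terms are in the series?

Using S = n/2 × [2a + (n-1)d]
828 = n/2 × [2(14) + (n-1)(10)]
828 = n/2 × [28 + 10n - 10]
1656 = n × [18 + 10n]
10n² + (18)n - 1656 = 0
Discriminant: Δ = (18)² - 4(10)(-1656) = 324 + 66240 = 66564
√Δ = 258
n = [-(18) + √Δ] / (2·10) = (-18 + 258) / 20 = 240 / 20 = 12
(The negative root is discarded since n must be a positive integer.)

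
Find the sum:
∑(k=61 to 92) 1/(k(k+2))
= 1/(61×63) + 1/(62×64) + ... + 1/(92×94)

Partial fractions: 1/(k(k+2)) = (1/2)[1/k - 1/(k+2)]
Telescoping leaves the first two and last two terms:
= (1/2)[1/61 + 1/62 - 1/93 - 1/94]
= 1484/266631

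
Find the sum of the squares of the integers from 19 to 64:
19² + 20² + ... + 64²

Use ∑_{k=1}^{n} k² = n(n+1)(2n+1)/6, then subtract the first 18 terms.
∑_{k=1}^{64} k² = 64×65×129/6 = 89440
∑_{k=1}^{18} k² = 18×19×37/6 = 2109
∑_{k=19}^{64} k² = 89440 - 2109 = 87331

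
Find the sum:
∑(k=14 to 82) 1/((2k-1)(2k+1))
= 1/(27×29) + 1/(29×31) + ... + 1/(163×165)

Partial fractions: 1/((2k-1)(2k+1)) = (1/2)[1/(2k-1) - 1/(2k+1)]
The series telescopes:
= (1/2)[1/27 - 1/165]
= 23/1485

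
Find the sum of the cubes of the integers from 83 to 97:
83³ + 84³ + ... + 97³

Use ∑_{k=1}^{n} k³ = [n(n+1)/2]², then subtract the first 82 terms.
∑_{k=1}^{97} k³ = [97×98/2]² = 4753² = 22591009
∑_{k=1}^{82} k³ = [82×83/2]² = 3403² = 11580409
∑_{k=83}^{97} k³ = 22591009 - 11580409 = 11010600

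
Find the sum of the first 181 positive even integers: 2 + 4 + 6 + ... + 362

Sum of first n even numbers = n(n+1)
= 181×182
= 32942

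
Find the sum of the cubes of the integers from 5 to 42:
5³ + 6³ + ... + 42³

Use ∑_{k=1}^{n} k³ = [n(n+1)/2]², then subtract the first 4 terms.
∑_{k=1}^{42} k³ = [42×43/2]² = 903² = 815409
∑_{k=1}^{4} k³ = [4×5/2]² = 10² = 100
∑_{k=5}^{42} k³ = 815409 - 100 = 815309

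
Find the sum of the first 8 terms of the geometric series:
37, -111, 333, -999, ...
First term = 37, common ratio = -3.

Sₙ = a(1 - rⁿ) / (1 - r)
S_8 = 37(1 - (-3)^8) / (1 - (-3))
S_8 = 37(1 - 6561) / (4)
S_8 = -60680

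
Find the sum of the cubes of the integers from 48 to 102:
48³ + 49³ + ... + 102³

Use ∑_{k=1}^{n} k³ = [n(n+1)/2]², then subtract the first 47 terms.
∑_{k=1}^{102} k³ = [102×103/2]² = 5253² = 27594009
∑_{k=1}^{47} k³ = [47×48/2]² = 1128² = 1272384
∑_{k=48}^{102} k³ = 27594009 - 1272384 = 26321625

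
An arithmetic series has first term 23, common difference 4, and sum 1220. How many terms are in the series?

Using S = n/2 × [2a + (n-1)d]
1220 = n/2 × [2(23) + (n-1)(4)]
1220 = n/2 × [46 + 4n - 4]
2440 = n × [42 + 4n]
4n² + (42)n - 2440 = 0
Discriminant: Δ = (42)² - 4(4)(-2440) = 1764 + 39040 = 40804
√Δ = 202
n = [-(42) + √Δ] / (2·4) = (-42 + 202) / 8 = 160 / 8 = 20
(The negative root is discarded since n must be a positive integer.)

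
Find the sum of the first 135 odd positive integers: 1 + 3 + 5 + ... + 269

Sum of first n odd numbers = n²
= 135²
= 18225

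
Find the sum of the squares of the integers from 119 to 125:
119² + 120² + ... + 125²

Use ∑_{k=1}^{n} k² = n(n+1)(2n+1)/6, then subtract the first 118 terms.
∑_{k=1}^{125} k² = 125×126×251/6 = 658875
∑_{k=1}^{118} k² = 118×119×237/6 = 554659
∑_{k=119}^{125} k² = 658875 - 554659 = 104216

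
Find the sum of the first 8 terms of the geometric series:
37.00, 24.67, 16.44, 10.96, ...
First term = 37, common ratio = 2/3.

Sₙ = a(1 - rⁿ) / (1 - r)
S_8 = 37(1 - (2/3)^8) / (1 - (2/3))
S_8 = 37(1 - (256/6561)) / (1/3)
S_8 = 233285/2187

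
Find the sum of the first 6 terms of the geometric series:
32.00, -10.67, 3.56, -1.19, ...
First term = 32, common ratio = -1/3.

Sₙ = a(1 - rⁿ) / (1 - r)
S_6 = 32(1 - (-1/3)^6) / (1 - (-1/3))
S_6 = 32(1 - (1/729)) / (4/3)
S_6 = 5824/243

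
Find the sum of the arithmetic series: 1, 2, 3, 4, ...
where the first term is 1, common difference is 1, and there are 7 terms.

Sₙ = n/2 × (first + last)
Last term = a + (n-1)d = 1 + (7-1)×1 = 7
S_7 = 7/2 × (1 + 7)
S_7 = 7/2 × 8 = 28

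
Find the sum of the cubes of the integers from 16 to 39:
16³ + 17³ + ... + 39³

Use ∑_{k=1}^{n} k³ = [n(n+1)/2]², then subtract the first 15 terms.
∑_{k=1}^{39} k³ = [39×40/2]² = 780² = 608400
∑_{k=1}^{15} k³ = [15×16/2]² = 120² = 14400
∑_{k=16}^{39} k³ = 608400 - 14400 = 594000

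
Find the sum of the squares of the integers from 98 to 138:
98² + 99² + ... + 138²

Use ∑_{k=1}^{n} k² = n(n+1)(2n+1)/6, then subtract the first 97 terms.
∑_{k=1}^{138} k² = 138×139×277/6 = 885569
∑_{k=1}^{97} k² = 97×98×195/6 = 308945
∑_{k=98}^{138} k² = 885569 - 308945 = 576624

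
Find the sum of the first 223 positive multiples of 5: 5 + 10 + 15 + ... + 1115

Factor out 5: = 5(1 + 2 + ... + 223) = 5 × n(n+1)/2
= 5 × 223×224/2
= 5 × 24976
= 124880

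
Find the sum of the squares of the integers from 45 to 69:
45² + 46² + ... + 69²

Use ∑_{k=1}^{n} k² = n(n+1)(2n+1)/6, then subtract the first 44 terms.
∑_{k=1}^{69} k² = 69×70×139/6 = 111895
∑_{k=1}^{44} k² = 44×45×89/6 = 29370
∑_{k=45}^{69} k² = 111895 - 29370 = 82525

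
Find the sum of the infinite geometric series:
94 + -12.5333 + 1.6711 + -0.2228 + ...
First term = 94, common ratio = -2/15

For |r| < 1, S = a / (1 - r)
S = 94 / (1 - (-2/15))
S = 94 / (17/15)
S = 1410/17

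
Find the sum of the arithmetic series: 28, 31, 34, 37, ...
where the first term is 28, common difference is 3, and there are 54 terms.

Sₙ = n/2 × (first + last)
Last term = a + (n-1)d = 28 + (54-1)×3 = 187
S_54 = 54/2 × (28 + 187)
S_54 = 54/2 × 215 = 5805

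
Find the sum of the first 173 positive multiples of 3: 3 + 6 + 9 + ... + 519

Factor out 3: = 3(1 + 2 + ... + 173) = 3 × n(n+1)/2
= 3 × 173×174/2
= 3 × 15051
= 45153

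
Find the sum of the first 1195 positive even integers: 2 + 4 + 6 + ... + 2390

Sum of first n even numbers = n(n+1)
= 1195×1196
= 1429220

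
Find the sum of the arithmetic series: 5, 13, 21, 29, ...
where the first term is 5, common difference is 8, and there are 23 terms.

Sₙ = n/2 × (first + last)
Last term = a + (n-1)d = 5 + (23-1)×8 = 181
S_23 = 23/2 × (5 + 181)
S_23 = 23/2 × 186 = 2139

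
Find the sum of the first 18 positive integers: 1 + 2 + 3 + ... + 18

Formula: ∑k = n(n+1)/2
= 18×19/2
= 342/2
= 171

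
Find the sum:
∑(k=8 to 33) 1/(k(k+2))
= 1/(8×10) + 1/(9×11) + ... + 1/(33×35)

Partial fractions: 1/(k(k+2)) = (1/2)[1/k - 1/(k+2)]
Telescoping leaves the first two and last two terms:
= (1/2)[1/8 + 1/9 - 1/34 - 1/35]
= 7631/85680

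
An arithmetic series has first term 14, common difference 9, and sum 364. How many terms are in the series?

Using S = n/2 × [2a + (n-1)d]
364 = n/2 × [2(14) + (n-1)(9)]
364 = n/2 × [28 + 9n - 9]
728 = n × [19 + 9n]
9n² + (19)n - 728 = 0
Discriminant: Δ = (19)² - 4(9)(-728) = 361 + 26208 = 26569
√Δ = 163
n = [-(19) + √Δ] / (2·9) = (-19 + 163) / 18 = 144 / 18 = 8
(The negative root is discarded since n must be a positive integer.)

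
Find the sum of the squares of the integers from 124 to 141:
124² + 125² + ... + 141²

Use ∑_{k=1}^{n} k² = n(n+1)(2n+1)/6, then subtract the first 123 terms.
∑_{k=1}^{141} k² = 141×142×283/6 = 944371
∑_{k=1}^{123} k² = 123×124×247/6 = 627874
∑_{k=124}^{141} k² = 944371 - 627874 = 316497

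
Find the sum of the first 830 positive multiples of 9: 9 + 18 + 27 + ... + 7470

Factor out 9: = 9(1 + 2 + ... + 830) = 9 × n(n+1)/2
= 9 × 830×831/2
= 9 × 344865
= 3103785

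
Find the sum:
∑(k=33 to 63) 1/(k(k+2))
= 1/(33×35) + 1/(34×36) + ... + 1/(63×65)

Partial fractions: 1/(k(k+2)) = (1/2)[1/k - 1/(k+2)]
Telescoping leaves the first two and last two terms:
= (1/2)[1/33 + 1/34 - 1/64 - 1/65]
= 66991/4667520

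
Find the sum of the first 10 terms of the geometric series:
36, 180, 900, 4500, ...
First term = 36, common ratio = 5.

Sₙ = a(1 - rⁿ) / (1 - r)
S_10 = 36(1 - 5^10) / (1 - 5)
S_10 = 36(1 - 9765625) / (-4)
S_10 = 87890616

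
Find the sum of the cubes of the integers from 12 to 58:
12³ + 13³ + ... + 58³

Use ∑_{k=1}^{n} k³ = [n(n+1)/2]², then subtract the first 11 terms.
∑_{k=1}^{58} k³ = [58×59/2]² = 1711² = 2927521
∑_{k=1}^{11} k³ = [11×12/2]² = 66² = 4356
∑_{k=12}^{58} k³ = 2927521 - 4356 = 2923165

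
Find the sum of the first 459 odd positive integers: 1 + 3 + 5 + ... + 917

Sum of first n odd numbers = n²
= 459²
= 210681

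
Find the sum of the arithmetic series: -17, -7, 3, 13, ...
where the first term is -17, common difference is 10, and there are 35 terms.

Sₙ = n/2 × (first + last)
Last term = a + (n-1)d = -17 + (35-1)×10 = 323
S_35 = 35/2 × (-17 + 323)
S_35 = 35/2 × 306 = 5355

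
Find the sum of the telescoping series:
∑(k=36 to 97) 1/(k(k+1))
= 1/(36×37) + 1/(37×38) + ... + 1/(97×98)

Partial fractions: 1/(k(k+1)) = 1/k - 1/(k+1)
The series telescopes:
= (1/36 - 1/37) + (1/37 - 1/38) + ... + (1/97 - 1/98)
= 1/36 - 1/98
= 31/1764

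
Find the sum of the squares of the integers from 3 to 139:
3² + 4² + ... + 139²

Use ∑_{k=1}^{n} k² = n(n+1)(2n+1)/6, then subtract the first 2 terms.
∑_{k=1}^{139} k² = 139×140×279/6 = 904890
∑_{k=1}^{2} k² = 2×3×5/6 = 5
∑_{k=3}^{139} k² = 904890 - 5 = 904885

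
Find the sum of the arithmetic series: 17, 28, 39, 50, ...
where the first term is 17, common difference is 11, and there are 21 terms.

Sₙ = n/2 × (first + last)
Last term = a + (n-1)d = 17 + (21-1)×11 = 237
S_21 = 21/2 × (17 + 237)
S_21 = 21/2 × 254 = 2667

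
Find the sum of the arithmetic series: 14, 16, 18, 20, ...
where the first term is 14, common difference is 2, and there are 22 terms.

Sₙ = n/2 × (first + last)
Last term = a + (n-1)d = 14 + (22-1)×2 = 56
S_22 = 22/2 × (14 + 56)
S_22 = 22/2 × 70 = 770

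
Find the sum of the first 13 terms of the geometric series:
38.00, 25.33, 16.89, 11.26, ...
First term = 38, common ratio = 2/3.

Sₙ = a(1 - rⁿ) / (1 - r)
S_13 = 38(1 - (2/3)^13) / (1 - (2/3))
S_13 = 38(1 - (8192/1594323)) / (1/3)
S_13 = 60272978/531441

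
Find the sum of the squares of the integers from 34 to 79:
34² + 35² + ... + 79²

Use ∑_{k=1}^{n} k² = n(n+1)(2n+1)/6, then subtract the first 33 terms.
∑_{k=1}^{79} k² = 79×80×159/6 = 167480
∑_{k=1}^{33} k² = 33×34×67/6 = 12529
∑_{k=34}^{79} k² = 167480 - 12529 = 154951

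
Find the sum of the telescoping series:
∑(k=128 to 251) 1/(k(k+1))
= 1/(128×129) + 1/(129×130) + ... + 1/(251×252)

Partial fractions: 1/(k(k+1)) = 1/k - 1/(k+1)
The series telescopes:
= (1/128 - 1/129) + (1/129 - 1/130) + ... + (1/251 - 1/252)
= 1/128 - 1/252
= 31/8064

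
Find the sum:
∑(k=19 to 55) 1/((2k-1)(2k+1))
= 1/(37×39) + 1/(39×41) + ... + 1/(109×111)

Partial fractions: 1/((2k-1)(2k+1)) = (1/2)[1/(2k-1) - 1/(2k+1)]
The series telescopes:
= (1/2)[1/37 - 1/111]
= 1/111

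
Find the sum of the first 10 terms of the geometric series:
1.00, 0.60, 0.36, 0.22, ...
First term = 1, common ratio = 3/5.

Sₙ = a(1 - rⁿ) / (1 - r)
S_10 = 1(1 - (3/5)^10) / (1 - (3/5))
S_10 = 1(1 - (59049/9765625)) / (2/5)
S_10 = 4853288/1953125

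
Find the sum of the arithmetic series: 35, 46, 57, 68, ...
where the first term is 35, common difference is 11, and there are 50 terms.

Sₙ = n/2 × (first + last)
Last term = a + (n-1)d = 35 + (50-1)×11 = 574
S_50 = 50/2 × (35 + 574)
S_50 = 50/2 × 609 = 15225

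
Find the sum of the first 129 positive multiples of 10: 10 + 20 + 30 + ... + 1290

Factor out 10: = 10(1 + 2 + ... + 129) = 10 × n(n+1)/2
= 10 × 129×130/2
= 10 × 8385
= 83850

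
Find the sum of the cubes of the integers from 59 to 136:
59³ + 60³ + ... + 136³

Use ∑_{k=1}^{n} k³ = [n(n+1)/2]², then subtract the first 58 terms.
∑_{k=1}^{136} k³ = [136×137/2]² = 9316² = 86787856
∑_{k=1}^{58} k³ = [58×59/2]² = 1711² = 2927521
∑_{k=59}^{136} k³ = 86787856 - 2927521 = 83860335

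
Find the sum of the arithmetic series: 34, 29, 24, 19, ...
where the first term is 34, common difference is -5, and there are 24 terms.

Sₙ = n/2 × (first + last)
Last term = a + (n-1)d = 34 + (24-1)×(-5) = -81
S_24 = 24/2 × (34 + (-81))
S_24 = 24/2 × (-47) = -564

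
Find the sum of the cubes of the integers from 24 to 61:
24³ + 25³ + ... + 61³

Use ∑_{k=1}^{n} k³ = [n(n+1)/2]², then subtract the first 23 terms.
∑_{k=1}^{61} k³ = [61×62/2]² = 1891² = 3575881
∑_{k=1}^{23} k³ = [23×24/2]² = 276² = 76176
∑_{k=24}^{61} k³ = 3575881 - 76176 = 3499705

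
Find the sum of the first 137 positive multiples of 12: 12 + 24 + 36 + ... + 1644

Factor out 12: = 12(1 + 2 + ... + 137) = 12 × n(n+1)/2
= 12 × 137×138/2
= 12 × 9453
= 113436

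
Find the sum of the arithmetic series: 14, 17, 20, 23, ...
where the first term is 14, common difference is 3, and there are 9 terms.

Sₙ = n/2 × (first + last)
Last term = a + (n-1)d = 14 + (9-1)×3 = 38
S_9 = 9/2 × (14 + 38)
S_9 = 9/2 × 52 = 234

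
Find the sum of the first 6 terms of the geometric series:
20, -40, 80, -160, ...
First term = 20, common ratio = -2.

Sₙ = a(1 - rⁿ) / (1 - r)
S_6 = 20(1 - (-2)^6) / (1 - (-2))
S_6 = 20(1 - 64) / (3)
S_6 = -420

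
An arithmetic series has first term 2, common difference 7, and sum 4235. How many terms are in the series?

Using S = n/2 × [2a + (n-1)d]
4235 = n/2 × [2(2) + (n-1)(7)]
4235 = n/2 × [4 + 7n - 7]
8470 = n × [-3 + 7n]
7n² + (-3)n - 8470 = 0
Discriminant: Δ = (-3)² - 4(7)(-8470) = 9 + 237160 = 237169
√Δ = 487
n = [-(-3) + √Δ] / (2·7) = (3 + 487) / 14 = 490 / 14 = 35
(The negative root is discarded since n must be a positive integer.)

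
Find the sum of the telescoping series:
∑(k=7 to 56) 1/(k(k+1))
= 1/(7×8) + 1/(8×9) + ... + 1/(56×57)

Partial fractions: 1/(k(k+1)) = 1/k - 1/(k+1)
The series telescopes:
= (1/7 - 1/8) + (1/8 - 1/9) + ... + (1/56 - 1/57)
= 1/7 - 1/57
= 50/399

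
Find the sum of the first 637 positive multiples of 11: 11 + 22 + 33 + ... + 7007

Factor out 11: = 11(1 + 2 + ... + 637) = 11 × n(n+1)/2
= 11 × 637×638/2
= 11 × 203203
= 2235233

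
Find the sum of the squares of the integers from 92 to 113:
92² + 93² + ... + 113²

Use ∑_{k=1}^{n} k² = n(n+1)(2n+1)/6, then subtract the first 91 terms.
∑_{k=1}^{113} k² = 113×114×227/6 = 487369
∑_{k=1}^{91} k² = 91×92×183/6 = 255346
∑_{k=92}^{113} k² = 487369 - 255346 = 232023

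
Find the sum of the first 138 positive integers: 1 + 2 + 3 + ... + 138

Formula: ∑k = n(n+1)/2
= 138×139/2
= 19182/2
= 9591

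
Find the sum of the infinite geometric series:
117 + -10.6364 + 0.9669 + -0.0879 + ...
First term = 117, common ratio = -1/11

For |r| < 1, S = a / (1 - r)
S = 117 / (1 - (-1/11))
S = 117 / (12/11)
S = 429/4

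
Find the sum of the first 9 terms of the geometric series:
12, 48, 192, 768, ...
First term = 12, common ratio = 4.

Sₙ = a(1 - rⁿ) / (1 - r)
S_9 = 12(1 - 4^9) / (1 - 4)
S_9 = 12(1 - 262144) / (-3)
S_9 = 1048572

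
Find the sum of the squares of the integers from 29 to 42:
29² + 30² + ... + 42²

Use ∑_{k=1}^{n} k² = n(n+1)(2n+1)/6, then subtract the first 28 terms.
∑_{k=1}^{42} k² = 42×43×85/6 = 25585
∑_{k=1}^{28} k² = 28×29×57/6 = 7714
∑_{k=29}^{42} k² = 25585 - 7714 = 17871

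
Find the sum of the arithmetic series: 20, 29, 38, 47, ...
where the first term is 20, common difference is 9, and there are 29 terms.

Sₙ = n/2 × (first + last)
Last term = a + (n-1)d = 20 + (29-1)×9 = 272
S_29 = 29/2 × (20 + 272)
S_29 = 29/2 × 292 = 4234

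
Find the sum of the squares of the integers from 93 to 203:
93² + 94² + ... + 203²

Use ∑_{k=1}^{n} k² = n(n+1)(2n+1)/6, then subtract the first 92 terms.
∑_{k=1}^{203} k² = 203×204×407/6 = 2809114
∑_{k=1}^{92} k² = 92×93×185/6 = 263810
∑_{k=93}^{203} k² = 2809114 - 263810 = 2545304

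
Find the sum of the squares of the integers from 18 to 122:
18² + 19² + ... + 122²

Use ∑_{k=1}^{n} k² = n(n+1)(2n+1)/6, then subtract the first 17 terms.
∑_{k=1}^{122} k² = 122×123×245/6 = 612745
∑_{k=1}^{17} k² = 17×18×35/6 = 1785
∑_{k=18}^{122} k² = 612745 - 1785 = 610960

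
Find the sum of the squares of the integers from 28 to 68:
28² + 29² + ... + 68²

Use ∑_{k=1}^{n} k² = n(n+1)(2n+1)/6, then subtract the first 27 terms.
∑_{k=1}^{68} k² = 68×69×137/6 = 107134
∑_{k=1}^{27} k² = 27×28×55/6 = 6930
∑_{k=28}^{68} k² = 107134 - 6930 = 100204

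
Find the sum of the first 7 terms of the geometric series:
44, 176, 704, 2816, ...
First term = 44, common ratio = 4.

Sₙ = a(1 - rⁿ) / (1 - r)
S_7 = 44(1 - 4^7) / (1 - 4)
S_7 = 44(1 - 16384) / (-3)
S_7 = 240284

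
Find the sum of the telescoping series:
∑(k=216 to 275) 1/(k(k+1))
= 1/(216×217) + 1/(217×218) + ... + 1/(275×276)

Partial fractions: 1/(k(k+1)) = 1/k - 1/(k+1)
The series telescopes:
= (1/216 - 1/217) + (1/217 - 1/218) + ... + (1/275 - 1/276)
= 1/216 - 1/276
= 5/4968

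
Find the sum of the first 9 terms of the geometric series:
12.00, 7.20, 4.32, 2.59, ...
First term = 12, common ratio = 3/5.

Sₙ = a(1 - rⁿ) / (1 - r)
S_9 = 12(1 - (3/5)^9) / (1 - (3/5))
S_9 = 12(1 - (19683/1953125)) / (2/5)
S_9 = 11600652/390625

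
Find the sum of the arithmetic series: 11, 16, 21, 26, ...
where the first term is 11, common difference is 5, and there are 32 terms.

Sₙ = n/2 × (first + last)
Last term = a + (n-1)d = 11 + (32-1)×5 = 166
S_32 = 32/2 × (11 + 166)
S_32 = 32/2 × 177 = 2832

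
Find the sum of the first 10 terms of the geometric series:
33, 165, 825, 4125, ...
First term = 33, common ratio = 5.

Sₙ = a(1 - rⁿ) / (1 - r)
S_10 = 33(1 - 5^10) / (1 - 5)
S_10 = 33(1 - 9765625) / (-4)
S_10 = 80566398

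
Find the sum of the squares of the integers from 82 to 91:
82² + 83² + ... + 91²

Use ∑_{k=1}^{n} k² = n(n+1)(2n+1)/6, then subtract the first 81 terms.
∑_{k=1}^{91} k² = 91×92×183/6 = 255346
∑_{k=1}^{81} k² = 81×82×163/6 = 180441
∑_{k=82}^{91} k² = 255346 - 180441 = 74905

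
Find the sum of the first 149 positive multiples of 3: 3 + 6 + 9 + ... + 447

Factor out 3: = 3(1 + 2 + ... + 149) = 3 × n(n+1)/2
= 3 × 149×150/2
= 3 × 11175
= 33525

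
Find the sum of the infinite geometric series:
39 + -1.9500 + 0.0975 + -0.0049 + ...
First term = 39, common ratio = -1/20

For |r| < 1, S = a / (1 - r)
S = 39 / (1 - (-1/20))
S = 39 / (21/20)
S = 260/7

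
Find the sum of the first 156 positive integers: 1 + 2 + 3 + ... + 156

Formula: ∑k = n(n+1)/2
= 156×157/2
= 24492/2
= 12246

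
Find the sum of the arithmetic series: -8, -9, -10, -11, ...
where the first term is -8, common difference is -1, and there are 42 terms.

Sₙ = n/2 × (first + last)
Last term = a + (n-1)d = -8 + (42-1)×(-1) = -49
S_42 = 42/2 × (-8 + (-49))
S_42 = 42/2 × (-57) = -1197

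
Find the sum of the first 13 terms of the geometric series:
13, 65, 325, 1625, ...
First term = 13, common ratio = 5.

Sₙ = a(1 - rⁿ) / (1 - r)
S_13 = 13(1 - 5^13) / (1 - 5)
S_13 = 13(1 - 1220703125) / (-4)
S_13 = 3967285153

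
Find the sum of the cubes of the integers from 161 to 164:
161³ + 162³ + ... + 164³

Use ∑_{k=1}^{n} k³ = [n(n+1)/2]², then subtract the first 160 terms.
∑_{k=1}^{164} k³ = [164×165/2]² = 13530² = 183060900
∑_{k=1}^{160} k³ = [160×161/2]² = 12880² = 165894400
∑_{k=161}^{164} k³ = 183060900 - 165894400 = 17166500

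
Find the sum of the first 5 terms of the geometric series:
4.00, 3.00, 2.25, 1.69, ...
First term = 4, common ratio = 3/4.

Sₙ = a(1 - rⁿ) / (1 - r)
S_5 = 4(1 - (3/4)^5) / (1 - (3/4))
S_5 = 4(1 - (243/1024)) / (1/4)
S_5 = 781/64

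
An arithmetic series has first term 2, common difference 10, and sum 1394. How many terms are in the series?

Using S = n/2 × [2a + (n-1)d]
1394 = n/2 × [2(2) + (n-1)(10)]
1394 = n/2 × [4 + 10n - 10]
2788 = n × [-6 + 10n]
10n² + (-6)n - 2788 = 0
Discriminant: Δ = (-6)² - 4(10)(-2788) = 36 + 111520 = 111556
√Δ = 334
n = [-(-6) + √Δ] / (2·10) = (6 + 334) / 20 = 340 / 20 = 17
(The negative root is discarded since n must be a positive integer.)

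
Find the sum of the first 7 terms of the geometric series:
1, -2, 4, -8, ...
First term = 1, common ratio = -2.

Sₙ = a(1 - rⁿ) / (1 - r)
S_7 = 1(1 - (-2)^7) / (1 - (-2))
S_7 = 1(1 - (-128)) / (3)
S_7 = 43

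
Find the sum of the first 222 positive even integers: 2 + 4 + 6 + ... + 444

Sum of first n even numbers = n(n+1)
= 222×223
= 49506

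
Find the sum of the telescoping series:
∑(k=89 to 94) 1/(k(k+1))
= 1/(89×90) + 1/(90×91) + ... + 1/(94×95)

Partial fractions: 1/(k(k+1)) = 1/k - 1/(k+1)
The series telescopes:
= (1/89 - 1/90) + (1/90 - 1/91) + ... + (1/94 - 1/95)
= 1/89 - 1/95
= 6/8455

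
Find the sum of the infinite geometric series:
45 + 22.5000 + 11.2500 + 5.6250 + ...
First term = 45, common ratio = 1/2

For |r| < 1, S = a / (1 - r)
S = 45 / (1 - (1/2))
S = 45 / (1/2)
S = 90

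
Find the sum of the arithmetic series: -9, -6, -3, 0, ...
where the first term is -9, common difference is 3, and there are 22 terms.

Sₙ = n/2 × (first + last)
Last term = a + (n-1)d = -9 + (22-1)×3 = 54
S_22 = 22/2 × (-9 + 54)
S_22 = 22/2 × 45 = 495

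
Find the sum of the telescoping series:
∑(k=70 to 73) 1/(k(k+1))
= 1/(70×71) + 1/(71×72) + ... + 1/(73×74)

Partial fractions: 1/(k(k+1)) = 1/k - 1/(k+1)
The series telescopes:
= (1/70 - 1/71) + (1/71 - 1/72) + ... + (1/73 - 1/74)
= 1/70 - 1/74
= 1/1295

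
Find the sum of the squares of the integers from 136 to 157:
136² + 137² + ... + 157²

Use ∑_{k=1}^{n} k² = n(n+1)(2n+1)/6, then subtract the first 135 terms.
∑_{k=1}^{157} k² = 157×158×315/6 = 1302315
∑_{k=1}^{135} k² = 135×136×271/6 = 829260
∑_{k=136}^{157} k² = 1302315 - 829260 = 473055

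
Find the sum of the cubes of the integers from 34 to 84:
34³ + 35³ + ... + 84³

Use ∑_{k=1}^{n} k³ = [n(n+1)/2]², then subtract the first 33 terms.
∑_{k=1}^{84} k³ = [84×85/2]² = 3570² = 12744900
∑_{k=1}^{33} k³ = [33×34/2]² = 561² = 314721
∑_{k=34}^{84} k³ = 12744900 - 314721 = 12430179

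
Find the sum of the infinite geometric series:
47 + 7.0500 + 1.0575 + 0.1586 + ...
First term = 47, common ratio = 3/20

For |r| < 1, S = a / (1 - r)
S = 47 / (1 - (3/20))
S = 47 / (17/20)
S = 940/17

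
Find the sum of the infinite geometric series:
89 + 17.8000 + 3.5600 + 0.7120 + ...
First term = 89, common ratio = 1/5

For |r| < 1, S = a / (1 - r)
S = 89 / (1 - (1/5))
S = 89 / (4/5)
S = 445/4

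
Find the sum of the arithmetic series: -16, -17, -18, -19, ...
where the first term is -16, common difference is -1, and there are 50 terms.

Sₙ = n/2 × (first + last)
Last term = a + (n-1)d = -16 + (50-1)×(-1) = -65
S_50 = 50/2 × (-16 + (-65))
S_50 = 50/2 × (-81) = -2025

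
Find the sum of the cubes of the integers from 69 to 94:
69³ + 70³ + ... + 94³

Use ∑_{k=1}^{n} k³ = [n(n+1)/2]², then subtract the first 68 terms.
∑_{k=1}^{94} k³ = [94×95/2]² = 4465² = 19936225
∑_{k=1}^{68} k³ = [68×69/2]² = 2346² = 5503716
∑_{k=69}^{94} k³ = 19936225 - 5503716 = 14432509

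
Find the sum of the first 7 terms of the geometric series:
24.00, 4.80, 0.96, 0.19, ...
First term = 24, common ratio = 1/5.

Sₙ = a(1 - rⁿ) / (1 - r)
S_7 = 24(1 - (1/5)^7) / (1 - (1/5))
S_7 = 24(1 - (1/78125)) / (4/5)
S_7 = 468744/15625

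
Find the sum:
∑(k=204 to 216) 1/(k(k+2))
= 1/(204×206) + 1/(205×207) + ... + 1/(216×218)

Partial fractions: 1/(k(k+2)) = (1/2)[1/k - 1/(k+2)]
Telescoping leaves the first two and last two terms:
= (1/2)[1/204 + 1/205 - 1/217 - 1/218]
= 578227/1978336920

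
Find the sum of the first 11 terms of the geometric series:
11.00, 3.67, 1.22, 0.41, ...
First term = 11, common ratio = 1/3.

Sₙ = a(1 - rⁿ) / (1 - r)
S_11 = 11(1 - (1/3)^11) / (1 - (1/3))
S_11 = 11(1 - (1/177147)) / (2/3)
S_11 = 974303/59049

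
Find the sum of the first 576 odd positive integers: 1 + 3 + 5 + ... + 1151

Sum of first n odd numbers = n²
= 576²
= 331776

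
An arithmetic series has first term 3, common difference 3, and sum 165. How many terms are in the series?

Using S = n/2 × [2a + (n-1)d]
165 = n/2 × [2(3) + (n-1)(3)]
165 = n/2 × [6 + 3n - 3]
330 = n × [3 + 3n]
3n² + (3)n - 330 = 0
Discriminant: Δ = (3)² - 4(3)(-330) = 9 + 3960 = 3969
√Δ = 63
n = [-(3) + √Δ] / (2·3) = (-3 + 63) / 6 = 60 / 6 = 10
(The negative root is discarded since n must be a positive integer.)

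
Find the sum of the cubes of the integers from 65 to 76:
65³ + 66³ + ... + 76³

Use ∑_{k=1}^{n} k³ = [n(n+1)/2]², then subtract the first 64 terms.
∑_{k=1}^{76} k³ = [76×77/2]² = 2926² = 8561476
∑_{k=1}^{64} k³ = [64×65/2]² = 2080² = 4326400
∑_{k=65}^{76} k³ = 8561476 - 4326400 = 4235076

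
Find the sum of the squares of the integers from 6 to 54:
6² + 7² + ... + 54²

Use ∑_{k=1}^{n} k² = n(n+1)(2n+1)/6, then subtract the first 5 terms.
∑_{k=1}^{54} k² = 54×55×109/6 = 53955
∑_{k=1}^{5} k² = 5×6×11/6 = 55
∑_{k=6}^{54} k² = 53955 - 55 = 53900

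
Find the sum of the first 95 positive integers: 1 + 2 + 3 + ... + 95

Formula: ∑k = n(n+1)/2
= 95×96/2
= 9120/2
= 4560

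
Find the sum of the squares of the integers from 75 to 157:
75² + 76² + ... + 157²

Use ∑_{k=1}^{n} k² = n(n+1)(2n+1)/6, then subtract the first 74 terms.
∑_{k=1}^{157} k² = 157×158×315/6 = 1302315
∑_{k=1}^{74} k² = 74×75×149/6 = 137825
∑_{k=75}^{157} k² = 1302315 - 137825 = 1164490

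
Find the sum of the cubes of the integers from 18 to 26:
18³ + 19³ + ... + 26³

Use ∑_{k=1}^{n} k³ = [n(n+1)/2]², then subtract the first 17 terms.
∑_{k=1}^{26} k³ = [26×27/2]² = 351² = 123201
∑_{k=1}^{17} k³ = [17×18/2]² = 153² = 23409
∑_{k=18}^{26} k³ = 123201 - 23409 = 99792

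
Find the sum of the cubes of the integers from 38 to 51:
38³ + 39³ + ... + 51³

Use ∑_{k=1}^{n} k³ = [n(n+1)/2]², then subtract the first 37 terms.
∑_{k=1}^{51} k³ = [51×52/2]² = 1326² = 1758276
∑_{k=1}^{37} k³ = [37×38/2]² = 703² = 494209
∑_{k=38}^{51} k³ = 1758276 - 494209 = 1264067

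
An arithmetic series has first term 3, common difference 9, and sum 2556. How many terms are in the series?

Using S = n/2 × [2a + (n-1)d]
2556 = n/2 × [2(3) + (n-1)(9)]
2556 = n/2 × [6 + 9n - 9]
5112 = n × [-3 + 9n]
9n² + (-3)n - 5112 = 0
Discriminant: Δ = (-3)² - 4(9)(-5112) = 9 + 184032 = 184041
√Δ = 429
n = [-(-3) + √Δ] / (2·9) = (3 + 429) / 18 = 432 / 18 = 24
(The negative root is discarded since n must be a positive integer.)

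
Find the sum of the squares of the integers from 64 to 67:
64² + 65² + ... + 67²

Use ∑_{k=1}^{n} k² = n(n+1)(2n+1)/6, then subtract the first 63 terms.
∑_{k=1}^{67} k² = 67×68×135/6 = 102510
∑_{k=1}^{63} k² = 63×64×127/6 = 85344
∑_{k=64}^{67} k² = 102510 - 85344 = 17166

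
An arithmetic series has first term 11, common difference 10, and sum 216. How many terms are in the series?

Using S = n/2 × [2a + (n-1)d]
216 = n/2 × [2(11) + (n-1)(10)]
216 = n/2 × [22 + 10n - 10]
432 = n × [12 + 10n]
10n² + (12)n - 432 = 0
Discriminant: Δ = (12)² - 4(10)(-432) = 144 + 17280 = 17424
√Δ = 132
n = [-(12) + √Δ] / (2·10) = (-12 + 132) / 20 = 120 / 20 = 6
(The negative root is discarded since n must be a positive integer.)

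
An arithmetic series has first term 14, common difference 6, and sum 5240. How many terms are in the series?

Using S = n/2 × [2a + (n-1)d]
5240 = n/2 × [2(14) + (n-1)(6)]
5240 = n/2 × [28 + 6n - 6]
10480 = n × [22 + 6n]
6n² + (22)n - 10480 = 0
Discriminant: Δ = (22)² - 4(6)(-10480) = 484 + 251520 = 252004
√Δ = 502
n = [-(22) + √Δ] / (2·6) = (-22 + 502) / 12 = 480 / 12 = 40
(The negative root is discarded since n must be a positive integer.)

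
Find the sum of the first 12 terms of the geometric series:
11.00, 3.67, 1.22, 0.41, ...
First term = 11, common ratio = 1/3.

Sₙ = a(1 - rⁿ) / (1 - r)
S_12 = 11(1 - (1/3)^12) / (1 - (1/3))
S_12 = 11(1 - (1/531441)) / (2/3)
S_12 = 2922920/177147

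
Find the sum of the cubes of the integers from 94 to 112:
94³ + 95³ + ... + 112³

Use ∑_{k=1}^{n} k³ = [n(n+1)/2]², then subtract the first 93 terms.
∑_{k=1}^{112} k³ = [112×113/2]² = 6328² = 40043584
∑_{k=1}^{93} k³ = [93×94/2]² = 4371² = 19105641
∑_{k=94}^{112} k³ = 40043584 - 19105641 = 20937943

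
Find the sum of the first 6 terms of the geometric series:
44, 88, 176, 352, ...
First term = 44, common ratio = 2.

Sₙ = a(1 - rⁿ) / (1 - r)
S_6 = 44(1 - 2^6) / (1 - 2)
S_6 = 44(1 - 64) / (-1)
S_6 = 2772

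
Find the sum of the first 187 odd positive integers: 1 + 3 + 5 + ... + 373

Sum of first n odd numbers = n²
= 187²
= 34969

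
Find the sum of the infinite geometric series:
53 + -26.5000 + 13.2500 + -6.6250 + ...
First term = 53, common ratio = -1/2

For |r| < 1, S = a / (1 - r)
S = 53 / (1 - (-1/2))
S = 53 / (3/2)
S = 106/3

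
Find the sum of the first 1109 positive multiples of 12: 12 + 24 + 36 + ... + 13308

Factor out 12: = 12(1 + 2 + ... + 1109) = 12 × n(n+1)/2
= 12 × 1109×1110/2
= 12 × 615495
= 7385940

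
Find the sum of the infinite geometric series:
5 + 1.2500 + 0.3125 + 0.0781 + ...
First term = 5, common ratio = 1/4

For |r| < 1, S = a / (1 - r)
S = 5 / (1 - (1/4))
S = 5 / (3/4)
S = 20/3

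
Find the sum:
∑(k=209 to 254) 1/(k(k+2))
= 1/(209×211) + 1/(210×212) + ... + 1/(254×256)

Partial fractions: 1/(k(k+2)) = (1/2)[1/k - 1/(k+2)]
Telescoping leaves the first two and last two terms:
= (1/2)[1/209 + 1/210 - 1/255 - 1/256]
= 54717/63669760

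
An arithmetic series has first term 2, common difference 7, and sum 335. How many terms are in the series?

Using S = n/2 × [2a + (n-1)d]
335 = n/2 × [2(2) + (n-1)(7)]
335 = n/2 × [4 + 7n - 7]
670 = n × [-3 + 7n]
7n² + (-3)n - 670 = 0
Discriminant: Δ = (-3)² - 4(7)(-670) = 9 + 18760 = 18769
√Δ = 137
n = [-(-3) + √Δ] / (2·7) = (3 + 137) / 14 = 140 / 14 = 10
(The negative root is discarded since n must be a positive integer.)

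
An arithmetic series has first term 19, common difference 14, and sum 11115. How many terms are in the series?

Using S = n/2 × [2a + (n-1)d]
11115 = n/2 × [2(19) + (n-1)(14)]
11115 = n/2 × [38 + 14n - 14]
22230 = n × [24 + 14n]
14n² + (24)n - 22230 = 0
Discriminant: Δ = (24)² - 4(14)(-22230) = 576 + 1244880 = 1245456
√Δ = 1116
n = [-(24) + √Δ] / (2·14) = (-24 + 1116) / 28 = 1092 / 28 = 39
(The negative root is discarded since n must be a positive integer.)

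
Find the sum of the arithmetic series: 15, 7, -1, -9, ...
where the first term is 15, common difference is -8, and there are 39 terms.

Sₙ = n/2 × (first + last)
Last term = a + (n-1)d = 15 + (39-1)×(-8) = -289
S_39 = 39/2 × (15 + (-289))
S_39 = 39/2 × (-274) = -5343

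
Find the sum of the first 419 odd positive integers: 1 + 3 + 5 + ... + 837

Sum of first n odd numbers = n²
= 419²
= 175561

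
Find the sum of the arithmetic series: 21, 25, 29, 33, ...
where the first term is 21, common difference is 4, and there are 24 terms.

Sₙ = n/2 × (first + last)
Last term = a + (n-1)d = 21 + (24-1)×4 = 113
S_24 = 24/2 × (21 + 113)
S_24 = 24/2 × 134 = 1608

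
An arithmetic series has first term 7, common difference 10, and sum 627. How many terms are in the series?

Using S = n/2 × [2a + (n-1)d]
627 = n/2 × [2(7) + (n-1)(10)]
627 = n/2 × [14 + 10n - 10]
1254 = n × [4 + 10n]
10n² + (4)n - 1254 = 0
Discriminant: Δ = (4)² - 4(10)(-1254) = 16 + 50160 = 50176
√Δ = 224
n = [-(4) + √Δ] / (2·10) = (-4 + 224) / 20 = 220 / 20 = 11
(The negative root is discarded since n must be a positive integer.)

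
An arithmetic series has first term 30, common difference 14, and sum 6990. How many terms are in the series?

Using S = n/2 × [2a + (n-1)d]
6990 = n/2 × [2(30) + (n-1)(14)]
6990 = n/2 × [60 + 14n - 14]
13980 = n × [46 + 14n]
14n² + (46)n - 13980 = 0
Discriminant: Δ = (46)² - 4(14)(-13980) = 2116 + 782880 = 784996
√Δ = 886
n = [-(46) + √Δ] / (2·14) = (-46 + 886) / 28 = 840 / 28 = 30
(The negative root is discarded since n must be a positive integer.)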